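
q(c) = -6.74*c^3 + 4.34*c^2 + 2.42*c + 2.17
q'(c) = -20.22*c^2 + 8.68*c + 2.42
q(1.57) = -9.42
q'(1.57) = -33.79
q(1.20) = -0.32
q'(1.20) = -16.28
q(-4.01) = 496.86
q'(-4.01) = -357.53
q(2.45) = -64.97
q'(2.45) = -97.68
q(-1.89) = 58.60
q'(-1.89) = -86.21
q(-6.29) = 1835.96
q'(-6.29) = -852.16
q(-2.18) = 87.35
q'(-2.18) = -112.60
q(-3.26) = 273.92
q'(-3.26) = -240.77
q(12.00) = -10990.55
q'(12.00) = -2805.10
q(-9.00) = 5245.39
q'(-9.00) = -1713.52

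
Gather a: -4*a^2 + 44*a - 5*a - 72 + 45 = -4*a^2 + 39*a - 27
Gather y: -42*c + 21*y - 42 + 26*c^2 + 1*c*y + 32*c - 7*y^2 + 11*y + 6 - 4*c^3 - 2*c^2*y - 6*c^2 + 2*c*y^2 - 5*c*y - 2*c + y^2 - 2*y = -4*c^3 + 20*c^2 - 12*c + y^2*(2*c - 6) + y*(-2*c^2 - 4*c + 30) - 36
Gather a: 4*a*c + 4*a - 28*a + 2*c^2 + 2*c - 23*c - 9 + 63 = a*(4*c - 24) + 2*c^2 - 21*c + 54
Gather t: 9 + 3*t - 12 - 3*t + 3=0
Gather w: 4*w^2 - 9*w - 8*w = 4*w^2 - 17*w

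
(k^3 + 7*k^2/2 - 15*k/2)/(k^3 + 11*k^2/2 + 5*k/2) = (2*k - 3)/(2*k + 1)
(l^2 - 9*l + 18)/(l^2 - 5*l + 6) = (l - 6)/(l - 2)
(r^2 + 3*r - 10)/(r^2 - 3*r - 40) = (r - 2)/(r - 8)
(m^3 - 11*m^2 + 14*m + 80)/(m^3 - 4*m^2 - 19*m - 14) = (m^2 - 13*m + 40)/(m^2 - 6*m - 7)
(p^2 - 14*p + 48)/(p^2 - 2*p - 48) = (p - 6)/(p + 6)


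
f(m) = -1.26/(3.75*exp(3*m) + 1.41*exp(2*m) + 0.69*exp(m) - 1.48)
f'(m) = -1.26*(-11.25*exp(3*m) - 2.82*exp(2*m) - 0.69*exp(m))/(3.75*exp(3*m) + 1.41*exp(2*m) + 0.69*exp(m) - 1.48)^2 = (14.175*exp(2*m) + 3.5532*exp(m) + 0.8694)*exp(m)/(3.75*exp(3*m) + 1.41*exp(2*m) + 0.69*exp(m) - 1.48)^2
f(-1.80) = 0.96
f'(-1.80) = 0.18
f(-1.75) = 0.97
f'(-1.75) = 0.20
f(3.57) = -0.00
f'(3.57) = 0.00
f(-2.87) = 0.88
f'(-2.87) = 0.03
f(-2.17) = 0.91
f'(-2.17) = 0.09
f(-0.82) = 2.16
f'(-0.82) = 6.74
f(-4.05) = 0.86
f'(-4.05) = 0.01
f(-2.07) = 0.92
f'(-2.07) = 0.10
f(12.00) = 0.00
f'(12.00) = 0.00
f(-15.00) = 0.85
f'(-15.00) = 0.00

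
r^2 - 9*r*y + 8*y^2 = (r - 8*y)*(r - y)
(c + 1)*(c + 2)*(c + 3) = c^3 + 6*c^2 + 11*c + 6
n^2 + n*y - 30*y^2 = (n - 5*y)*(n + 6*y)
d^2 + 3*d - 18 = (d - 3)*(d + 6)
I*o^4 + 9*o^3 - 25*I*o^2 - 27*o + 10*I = (o - 5*I)*(o - 2*I)*(o - I)*(I*o + 1)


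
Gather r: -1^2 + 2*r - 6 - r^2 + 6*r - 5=-r^2 + 8*r - 12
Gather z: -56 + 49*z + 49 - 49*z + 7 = 0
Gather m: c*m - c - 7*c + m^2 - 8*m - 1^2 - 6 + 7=-8*c + m^2 + m*(c - 8)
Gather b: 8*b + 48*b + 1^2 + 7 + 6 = 56*b + 14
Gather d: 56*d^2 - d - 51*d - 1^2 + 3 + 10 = 56*d^2 - 52*d + 12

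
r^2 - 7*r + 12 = (r - 4)*(r - 3)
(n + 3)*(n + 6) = n^2 + 9*n + 18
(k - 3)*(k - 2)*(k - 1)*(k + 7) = k^4 + k^3 - 31*k^2 + 71*k - 42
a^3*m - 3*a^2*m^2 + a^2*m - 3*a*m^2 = a*(a - 3*m)*(a*m + m)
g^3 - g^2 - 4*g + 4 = (g - 2)*(g - 1)*(g + 2)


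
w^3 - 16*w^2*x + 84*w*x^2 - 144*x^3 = (w - 6*x)^2*(w - 4*x)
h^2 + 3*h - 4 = (h - 1)*(h + 4)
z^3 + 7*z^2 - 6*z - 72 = (z - 3)*(z + 4)*(z + 6)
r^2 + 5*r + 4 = (r + 1)*(r + 4)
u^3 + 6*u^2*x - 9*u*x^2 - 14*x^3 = (u - 2*x)*(u + x)*(u + 7*x)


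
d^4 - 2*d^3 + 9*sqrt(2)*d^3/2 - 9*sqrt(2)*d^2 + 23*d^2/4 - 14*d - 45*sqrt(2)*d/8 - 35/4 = (d - 5/2)*(d + 1/2)*(d + sqrt(2))*(d + 7*sqrt(2)/2)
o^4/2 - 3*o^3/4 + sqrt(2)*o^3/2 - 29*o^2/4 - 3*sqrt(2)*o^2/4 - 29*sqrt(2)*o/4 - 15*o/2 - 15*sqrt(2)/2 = (o/2 + 1)*(o - 5)*(o + 3/2)*(o + sqrt(2))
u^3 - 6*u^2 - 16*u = u*(u - 8)*(u + 2)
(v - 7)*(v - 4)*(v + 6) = v^3 - 5*v^2 - 38*v + 168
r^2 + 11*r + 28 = (r + 4)*(r + 7)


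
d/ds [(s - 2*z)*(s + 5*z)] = 2*s + 3*z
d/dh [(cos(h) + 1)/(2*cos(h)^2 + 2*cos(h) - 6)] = (cos(h)^2 + 2*cos(h) + 4)*sin(h)/(2*(cos(h)^2 + cos(h) - 3)^2)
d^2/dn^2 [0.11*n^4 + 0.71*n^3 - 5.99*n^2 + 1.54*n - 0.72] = 1.32*n^2 + 4.26*n - 11.98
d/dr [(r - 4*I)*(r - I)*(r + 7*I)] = 3*r^2 + 4*I*r + 31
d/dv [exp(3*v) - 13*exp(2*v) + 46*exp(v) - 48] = (3*exp(2*v) - 26*exp(v) + 46)*exp(v)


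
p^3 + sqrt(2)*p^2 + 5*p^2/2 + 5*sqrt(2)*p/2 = p*(p + 5/2)*(p + sqrt(2))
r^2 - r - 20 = (r - 5)*(r + 4)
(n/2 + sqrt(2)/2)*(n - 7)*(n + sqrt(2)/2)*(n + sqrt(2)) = n^4/2 - 7*n^3/2 + 5*sqrt(2)*n^3/4 - 35*sqrt(2)*n^2/4 + 2*n^2 - 14*n + sqrt(2)*n/2 - 7*sqrt(2)/2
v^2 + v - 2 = (v - 1)*(v + 2)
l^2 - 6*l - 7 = (l - 7)*(l + 1)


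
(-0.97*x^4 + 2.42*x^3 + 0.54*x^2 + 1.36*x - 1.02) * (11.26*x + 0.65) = -10.9222*x^5 + 26.6187*x^4 + 7.6534*x^3 + 15.6646*x^2 - 10.6012*x - 0.663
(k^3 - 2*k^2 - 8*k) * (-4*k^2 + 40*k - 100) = -4*k^5 + 48*k^4 - 148*k^3 - 120*k^2 + 800*k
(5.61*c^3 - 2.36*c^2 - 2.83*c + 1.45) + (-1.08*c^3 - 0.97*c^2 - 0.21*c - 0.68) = 4.53*c^3 - 3.33*c^2 - 3.04*c + 0.77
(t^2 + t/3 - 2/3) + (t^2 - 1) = 2*t^2 + t/3 - 5/3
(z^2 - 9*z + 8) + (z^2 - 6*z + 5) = 2*z^2 - 15*z + 13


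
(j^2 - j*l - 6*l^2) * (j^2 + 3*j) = j^4 - j^3*l + 3*j^3 - 6*j^2*l^2 - 3*j^2*l - 18*j*l^2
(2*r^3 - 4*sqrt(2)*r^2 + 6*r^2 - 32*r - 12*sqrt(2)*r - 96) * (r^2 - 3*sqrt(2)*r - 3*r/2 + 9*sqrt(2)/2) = 2*r^5 - 10*sqrt(2)*r^4 + 3*r^4 - 15*sqrt(2)*r^3 - 17*r^3 - 12*r^2 + 141*sqrt(2)*r^2 + 36*r + 144*sqrt(2)*r - 432*sqrt(2)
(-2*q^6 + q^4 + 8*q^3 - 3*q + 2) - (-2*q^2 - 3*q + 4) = -2*q^6 + q^4 + 8*q^3 + 2*q^2 - 2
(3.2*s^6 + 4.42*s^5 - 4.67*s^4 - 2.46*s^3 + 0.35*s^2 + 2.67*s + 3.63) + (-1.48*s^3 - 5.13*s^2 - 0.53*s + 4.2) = 3.2*s^6 + 4.42*s^5 - 4.67*s^4 - 3.94*s^3 - 4.78*s^2 + 2.14*s + 7.83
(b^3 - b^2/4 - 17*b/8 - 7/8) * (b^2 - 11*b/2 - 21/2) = b^5 - 23*b^4/4 - 45*b^3/4 + 215*b^2/16 + 217*b/8 + 147/16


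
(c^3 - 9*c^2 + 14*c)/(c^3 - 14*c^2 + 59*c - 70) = c/(c - 5)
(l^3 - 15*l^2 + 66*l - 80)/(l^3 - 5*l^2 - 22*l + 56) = (l^2 - 13*l + 40)/(l^2 - 3*l - 28)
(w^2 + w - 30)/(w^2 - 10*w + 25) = (w + 6)/(w - 5)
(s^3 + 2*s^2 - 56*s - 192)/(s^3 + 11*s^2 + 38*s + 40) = (s^2 - 2*s - 48)/(s^2 + 7*s + 10)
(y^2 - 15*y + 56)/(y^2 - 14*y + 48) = (y - 7)/(y - 6)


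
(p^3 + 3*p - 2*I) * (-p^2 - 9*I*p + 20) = -p^5 - 9*I*p^4 + 17*p^3 - 25*I*p^2 + 42*p - 40*I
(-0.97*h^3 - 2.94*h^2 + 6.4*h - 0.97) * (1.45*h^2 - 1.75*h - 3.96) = -1.4065*h^5 - 2.5655*h^4 + 18.2662*h^3 - 0.9641*h^2 - 23.6465*h + 3.8412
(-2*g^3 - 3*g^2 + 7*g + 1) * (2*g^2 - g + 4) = -4*g^5 - 4*g^4 + 9*g^3 - 17*g^2 + 27*g + 4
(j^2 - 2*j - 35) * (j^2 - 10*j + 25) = j^4 - 12*j^3 + 10*j^2 + 300*j - 875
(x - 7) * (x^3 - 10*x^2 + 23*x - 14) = x^4 - 17*x^3 + 93*x^2 - 175*x + 98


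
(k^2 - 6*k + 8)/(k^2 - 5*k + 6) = (k - 4)/(k - 3)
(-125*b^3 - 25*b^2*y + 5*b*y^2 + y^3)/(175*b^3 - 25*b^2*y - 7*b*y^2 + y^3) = (5*b + y)/(-7*b + y)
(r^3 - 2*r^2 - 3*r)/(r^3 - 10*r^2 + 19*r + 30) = r*(r - 3)/(r^2 - 11*r + 30)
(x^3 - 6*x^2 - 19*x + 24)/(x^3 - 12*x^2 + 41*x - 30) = (x^2 - 5*x - 24)/(x^2 - 11*x + 30)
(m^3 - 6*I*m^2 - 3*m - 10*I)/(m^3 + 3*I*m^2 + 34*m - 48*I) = (m^2 - 4*I*m + 5)/(m^2 + 5*I*m + 24)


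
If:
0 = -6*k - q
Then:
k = -q/6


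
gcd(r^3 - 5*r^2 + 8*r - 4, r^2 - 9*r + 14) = r - 2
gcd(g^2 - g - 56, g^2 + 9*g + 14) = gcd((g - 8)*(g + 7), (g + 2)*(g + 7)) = g + 7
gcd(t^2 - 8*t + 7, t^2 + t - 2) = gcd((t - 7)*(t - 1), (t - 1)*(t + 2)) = t - 1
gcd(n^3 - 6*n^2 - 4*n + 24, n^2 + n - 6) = n - 2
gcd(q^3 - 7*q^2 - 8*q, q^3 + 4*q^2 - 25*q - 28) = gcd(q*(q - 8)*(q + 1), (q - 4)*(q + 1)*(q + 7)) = q + 1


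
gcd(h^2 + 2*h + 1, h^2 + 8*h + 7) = h + 1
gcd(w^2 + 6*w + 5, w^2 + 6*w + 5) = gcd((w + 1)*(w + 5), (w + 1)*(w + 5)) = w^2 + 6*w + 5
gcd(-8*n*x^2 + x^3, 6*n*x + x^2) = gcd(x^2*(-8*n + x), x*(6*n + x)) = x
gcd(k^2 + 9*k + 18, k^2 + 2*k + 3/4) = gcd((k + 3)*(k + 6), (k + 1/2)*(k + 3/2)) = 1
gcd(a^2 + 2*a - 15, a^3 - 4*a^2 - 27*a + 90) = a^2 + 2*a - 15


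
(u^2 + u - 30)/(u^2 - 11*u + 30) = (u + 6)/(u - 6)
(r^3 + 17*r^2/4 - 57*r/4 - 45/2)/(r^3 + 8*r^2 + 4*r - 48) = (4*r^2 - 7*r - 15)/(4*(r^2 + 2*r - 8))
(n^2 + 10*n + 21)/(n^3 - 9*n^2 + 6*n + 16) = (n^2 + 10*n + 21)/(n^3 - 9*n^2 + 6*n + 16)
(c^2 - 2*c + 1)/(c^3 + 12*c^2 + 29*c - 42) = (c - 1)/(c^2 + 13*c + 42)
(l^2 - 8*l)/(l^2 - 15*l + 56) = l/(l - 7)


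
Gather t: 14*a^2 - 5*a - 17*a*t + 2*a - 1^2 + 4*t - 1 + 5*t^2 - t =14*a^2 - 3*a + 5*t^2 + t*(3 - 17*a) - 2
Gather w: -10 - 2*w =-2*w - 10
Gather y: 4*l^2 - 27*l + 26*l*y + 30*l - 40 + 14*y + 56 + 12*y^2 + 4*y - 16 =4*l^2 + 3*l + 12*y^2 + y*(26*l + 18)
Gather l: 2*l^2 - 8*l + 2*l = 2*l^2 - 6*l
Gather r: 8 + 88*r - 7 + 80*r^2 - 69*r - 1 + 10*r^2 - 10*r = 90*r^2 + 9*r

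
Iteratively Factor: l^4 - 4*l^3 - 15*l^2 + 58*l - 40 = (l - 2)*(l^3 - 2*l^2 - 19*l + 20) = (l - 2)*(l - 1)*(l^2 - l - 20) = (l - 5)*(l - 2)*(l - 1)*(l + 4)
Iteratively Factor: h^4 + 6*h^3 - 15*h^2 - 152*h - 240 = (h + 4)*(h^3 + 2*h^2 - 23*h - 60) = (h - 5)*(h + 4)*(h^2 + 7*h + 12) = (h - 5)*(h + 3)*(h + 4)*(h + 4)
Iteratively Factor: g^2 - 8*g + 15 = (g - 3)*(g - 5)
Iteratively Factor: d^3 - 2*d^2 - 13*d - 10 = (d - 5)*(d^2 + 3*d + 2) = (d - 5)*(d + 1)*(d + 2)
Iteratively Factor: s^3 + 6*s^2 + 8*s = (s + 4)*(s^2 + 2*s) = (s + 2)*(s + 4)*(s)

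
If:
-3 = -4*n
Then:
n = 3/4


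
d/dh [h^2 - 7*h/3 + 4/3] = 2*h - 7/3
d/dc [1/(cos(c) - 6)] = sin(c)/(cos(c) - 6)^2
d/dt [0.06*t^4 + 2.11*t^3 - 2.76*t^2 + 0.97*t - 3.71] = 0.24*t^3 + 6.33*t^2 - 5.52*t + 0.97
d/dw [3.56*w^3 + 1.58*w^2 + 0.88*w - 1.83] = 10.68*w^2 + 3.16*w + 0.88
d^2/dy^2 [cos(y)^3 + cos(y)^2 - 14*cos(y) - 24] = 53*cos(y)/4 - 2*cos(2*y) - 9*cos(3*y)/4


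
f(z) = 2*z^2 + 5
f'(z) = 4*z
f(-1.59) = 10.06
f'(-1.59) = -6.36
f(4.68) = 48.80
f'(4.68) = 18.72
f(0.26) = 5.14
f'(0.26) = 1.04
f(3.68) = 32.08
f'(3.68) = 14.72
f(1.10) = 7.42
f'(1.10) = 4.40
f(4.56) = 46.59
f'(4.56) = 18.24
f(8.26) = 141.46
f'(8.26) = 33.04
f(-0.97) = 6.88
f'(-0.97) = -3.88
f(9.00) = 167.00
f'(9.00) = 36.00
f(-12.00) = 293.00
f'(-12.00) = -48.00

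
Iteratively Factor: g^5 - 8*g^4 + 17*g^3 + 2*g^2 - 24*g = (g - 4)*(g^4 - 4*g^3 + g^2 + 6*g) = (g - 4)*(g + 1)*(g^3 - 5*g^2 + 6*g) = (g - 4)*(g - 3)*(g + 1)*(g^2 - 2*g) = (g - 4)*(g - 3)*(g - 2)*(g + 1)*(g)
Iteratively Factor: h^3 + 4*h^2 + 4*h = (h)*(h^2 + 4*h + 4) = h*(h + 2)*(h + 2)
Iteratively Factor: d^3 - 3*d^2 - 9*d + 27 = (d - 3)*(d^2 - 9) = (d - 3)*(d + 3)*(d - 3)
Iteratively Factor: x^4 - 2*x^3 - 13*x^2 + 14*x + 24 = (x + 3)*(x^3 - 5*x^2 + 2*x + 8) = (x + 1)*(x + 3)*(x^2 - 6*x + 8) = (x - 4)*(x + 1)*(x + 3)*(x - 2)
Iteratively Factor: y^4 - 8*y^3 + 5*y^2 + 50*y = (y + 2)*(y^3 - 10*y^2 + 25*y) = y*(y + 2)*(y^2 - 10*y + 25) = y*(y - 5)*(y + 2)*(y - 5)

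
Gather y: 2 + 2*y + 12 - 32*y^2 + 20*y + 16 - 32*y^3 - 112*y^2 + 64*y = -32*y^3 - 144*y^2 + 86*y + 30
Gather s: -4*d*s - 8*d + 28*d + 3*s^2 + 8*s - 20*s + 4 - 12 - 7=20*d + 3*s^2 + s*(-4*d - 12) - 15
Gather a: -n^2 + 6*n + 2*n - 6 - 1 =-n^2 + 8*n - 7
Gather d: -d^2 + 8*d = -d^2 + 8*d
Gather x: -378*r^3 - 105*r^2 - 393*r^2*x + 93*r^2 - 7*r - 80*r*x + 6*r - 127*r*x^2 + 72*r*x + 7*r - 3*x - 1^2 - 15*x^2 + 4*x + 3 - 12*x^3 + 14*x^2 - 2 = -378*r^3 - 12*r^2 + 6*r - 12*x^3 + x^2*(-127*r - 1) + x*(-393*r^2 - 8*r + 1)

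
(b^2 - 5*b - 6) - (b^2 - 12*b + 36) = 7*b - 42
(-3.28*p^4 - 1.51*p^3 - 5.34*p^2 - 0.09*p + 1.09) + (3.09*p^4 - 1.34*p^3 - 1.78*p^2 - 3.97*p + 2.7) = -0.19*p^4 - 2.85*p^3 - 7.12*p^2 - 4.06*p + 3.79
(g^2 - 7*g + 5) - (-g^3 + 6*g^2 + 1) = g^3 - 5*g^2 - 7*g + 4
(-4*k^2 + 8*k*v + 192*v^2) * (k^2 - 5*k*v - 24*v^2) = -4*k^4 + 28*k^3*v + 248*k^2*v^2 - 1152*k*v^3 - 4608*v^4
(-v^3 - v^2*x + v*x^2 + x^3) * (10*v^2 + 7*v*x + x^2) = -10*v^5 - 17*v^4*x + 2*v^3*x^2 + 16*v^2*x^3 + 8*v*x^4 + x^5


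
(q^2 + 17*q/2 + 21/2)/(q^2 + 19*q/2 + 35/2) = (2*q + 3)/(2*q + 5)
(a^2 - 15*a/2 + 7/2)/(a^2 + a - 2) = (a^2 - 15*a/2 + 7/2)/(a^2 + a - 2)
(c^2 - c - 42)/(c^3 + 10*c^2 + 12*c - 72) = (c - 7)/(c^2 + 4*c - 12)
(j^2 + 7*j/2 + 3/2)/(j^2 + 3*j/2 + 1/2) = (j + 3)/(j + 1)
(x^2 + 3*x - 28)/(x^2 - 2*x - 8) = (x + 7)/(x + 2)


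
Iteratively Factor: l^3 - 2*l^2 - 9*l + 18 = (l - 2)*(l^2 - 9) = (l - 3)*(l - 2)*(l + 3)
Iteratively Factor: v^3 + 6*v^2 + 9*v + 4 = (v + 1)*(v^2 + 5*v + 4) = (v + 1)^2*(v + 4)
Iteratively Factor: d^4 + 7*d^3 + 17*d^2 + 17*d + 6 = (d + 1)*(d^3 + 6*d^2 + 11*d + 6) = (d + 1)^2*(d^2 + 5*d + 6) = (d + 1)^2*(d + 3)*(d + 2)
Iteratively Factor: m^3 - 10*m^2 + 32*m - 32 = (m - 4)*(m^2 - 6*m + 8) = (m - 4)*(m - 2)*(m - 4)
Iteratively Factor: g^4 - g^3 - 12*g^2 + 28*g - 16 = (g - 2)*(g^3 + g^2 - 10*g + 8) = (g - 2)*(g - 1)*(g^2 + 2*g - 8) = (g - 2)^2*(g - 1)*(g + 4)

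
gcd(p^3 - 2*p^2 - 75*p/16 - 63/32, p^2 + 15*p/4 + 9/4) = p + 3/4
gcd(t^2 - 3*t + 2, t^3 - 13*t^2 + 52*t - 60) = t - 2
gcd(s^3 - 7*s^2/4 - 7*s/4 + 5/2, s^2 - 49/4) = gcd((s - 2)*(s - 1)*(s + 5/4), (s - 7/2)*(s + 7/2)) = 1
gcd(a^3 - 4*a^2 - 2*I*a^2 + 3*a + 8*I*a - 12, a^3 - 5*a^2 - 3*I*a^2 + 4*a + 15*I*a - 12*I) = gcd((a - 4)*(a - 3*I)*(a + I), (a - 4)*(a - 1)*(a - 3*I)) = a^2 + a*(-4 - 3*I) + 12*I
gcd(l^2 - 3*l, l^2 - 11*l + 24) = l - 3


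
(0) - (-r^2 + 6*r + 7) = r^2 - 6*r - 7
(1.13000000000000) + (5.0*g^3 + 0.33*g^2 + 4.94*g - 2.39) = 5.0*g^3 + 0.33*g^2 + 4.94*g - 1.26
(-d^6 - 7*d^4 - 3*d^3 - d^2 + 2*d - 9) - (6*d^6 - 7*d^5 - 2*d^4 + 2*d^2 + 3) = -7*d^6 + 7*d^5 - 5*d^4 - 3*d^3 - 3*d^2 + 2*d - 12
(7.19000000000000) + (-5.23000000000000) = 1.96000000000000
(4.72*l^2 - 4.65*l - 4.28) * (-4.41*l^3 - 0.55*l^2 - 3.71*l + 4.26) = -20.8152*l^5 + 17.9105*l^4 + 3.9211*l^3 + 39.7127*l^2 - 3.9302*l - 18.2328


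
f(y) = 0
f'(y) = 0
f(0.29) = 0.00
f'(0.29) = 0.00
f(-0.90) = 0.00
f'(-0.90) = 0.00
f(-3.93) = 0.00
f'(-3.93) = 0.00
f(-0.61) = 0.00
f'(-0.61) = 0.00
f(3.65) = 0.00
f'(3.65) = 0.00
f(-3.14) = 0.00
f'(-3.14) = 0.00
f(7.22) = 0.00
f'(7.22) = 0.00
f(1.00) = 0.00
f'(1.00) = 0.00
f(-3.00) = 0.00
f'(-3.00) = 0.00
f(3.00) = 0.00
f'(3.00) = 0.00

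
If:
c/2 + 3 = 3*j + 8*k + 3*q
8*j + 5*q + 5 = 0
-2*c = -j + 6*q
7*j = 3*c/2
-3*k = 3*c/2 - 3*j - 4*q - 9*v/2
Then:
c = -420/19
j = -90/19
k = -129/76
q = 125/19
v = -3827/342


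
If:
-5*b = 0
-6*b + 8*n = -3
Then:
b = 0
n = -3/8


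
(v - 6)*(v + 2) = v^2 - 4*v - 12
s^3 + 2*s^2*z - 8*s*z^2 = s*(s - 2*z)*(s + 4*z)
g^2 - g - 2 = (g - 2)*(g + 1)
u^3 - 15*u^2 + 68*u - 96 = (u - 8)*(u - 4)*(u - 3)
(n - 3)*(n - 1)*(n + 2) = n^3 - 2*n^2 - 5*n + 6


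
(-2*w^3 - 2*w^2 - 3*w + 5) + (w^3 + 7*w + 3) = -w^3 - 2*w^2 + 4*w + 8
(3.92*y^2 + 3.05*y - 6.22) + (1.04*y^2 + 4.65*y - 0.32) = 4.96*y^2 + 7.7*y - 6.54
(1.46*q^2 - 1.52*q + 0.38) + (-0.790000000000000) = 1.46*q^2 - 1.52*q - 0.41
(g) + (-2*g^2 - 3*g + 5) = -2*g^2 - 2*g + 5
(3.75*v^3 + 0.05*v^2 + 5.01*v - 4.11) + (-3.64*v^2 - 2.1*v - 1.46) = 3.75*v^3 - 3.59*v^2 + 2.91*v - 5.57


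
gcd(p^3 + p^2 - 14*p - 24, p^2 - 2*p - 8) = p^2 - 2*p - 8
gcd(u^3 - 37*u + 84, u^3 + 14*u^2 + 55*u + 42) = u + 7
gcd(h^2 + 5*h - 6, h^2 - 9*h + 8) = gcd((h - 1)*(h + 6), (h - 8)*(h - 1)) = h - 1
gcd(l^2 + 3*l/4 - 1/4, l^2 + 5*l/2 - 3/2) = 1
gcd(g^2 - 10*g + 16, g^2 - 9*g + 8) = g - 8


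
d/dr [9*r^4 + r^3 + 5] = r^2*(36*r + 3)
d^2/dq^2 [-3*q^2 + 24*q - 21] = -6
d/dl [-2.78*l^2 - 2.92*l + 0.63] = -5.56*l - 2.92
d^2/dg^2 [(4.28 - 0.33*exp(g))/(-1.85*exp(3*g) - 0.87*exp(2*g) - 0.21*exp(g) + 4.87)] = (4.5177*exp(6*g) - 130.241295*exp(5*g) - 76.038303*exp(4*g) + 22.306776*exp(3*g) - 341.002746*exp(2*g) - 72.386985*exp(g) + 3.449421)*exp(g)/(6.331625*exp(9*g) + 8.932725*exp(8*g) + 6.35697*exp(7*g) - 47.316252*exp(6*g) - 46.307988*exp(5*g) - 22.295178*exp(4*g) + 126.299562*exp(3*g) + 61.256808*exp(2*g) + 14.941647*exp(g) - 115.501303)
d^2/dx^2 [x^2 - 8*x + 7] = 2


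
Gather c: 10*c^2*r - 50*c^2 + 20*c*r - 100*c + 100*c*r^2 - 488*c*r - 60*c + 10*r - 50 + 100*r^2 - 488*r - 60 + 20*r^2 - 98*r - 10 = c^2*(10*r - 50) + c*(100*r^2 - 468*r - 160) + 120*r^2 - 576*r - 120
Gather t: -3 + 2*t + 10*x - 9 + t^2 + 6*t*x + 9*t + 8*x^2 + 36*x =t^2 + t*(6*x + 11) + 8*x^2 + 46*x - 12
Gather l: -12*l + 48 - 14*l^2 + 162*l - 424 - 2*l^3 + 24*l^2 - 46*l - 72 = -2*l^3 + 10*l^2 + 104*l - 448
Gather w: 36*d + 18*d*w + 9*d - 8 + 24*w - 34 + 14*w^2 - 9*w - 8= 45*d + 14*w^2 + w*(18*d + 15) - 50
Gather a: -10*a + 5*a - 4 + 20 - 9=7 - 5*a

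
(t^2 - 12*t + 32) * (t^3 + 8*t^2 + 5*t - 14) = t^5 - 4*t^4 - 59*t^3 + 182*t^2 + 328*t - 448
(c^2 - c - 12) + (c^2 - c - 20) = 2*c^2 - 2*c - 32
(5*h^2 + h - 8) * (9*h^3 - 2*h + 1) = 45*h^5 + 9*h^4 - 82*h^3 + 3*h^2 + 17*h - 8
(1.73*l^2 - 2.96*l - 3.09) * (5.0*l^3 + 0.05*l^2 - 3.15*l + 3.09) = 8.65*l^5 - 14.7135*l^4 - 21.0475*l^3 + 14.5152*l^2 + 0.5871*l - 9.5481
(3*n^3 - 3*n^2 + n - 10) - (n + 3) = 3*n^3 - 3*n^2 - 13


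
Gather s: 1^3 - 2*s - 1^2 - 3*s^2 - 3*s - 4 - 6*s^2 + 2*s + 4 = -9*s^2 - 3*s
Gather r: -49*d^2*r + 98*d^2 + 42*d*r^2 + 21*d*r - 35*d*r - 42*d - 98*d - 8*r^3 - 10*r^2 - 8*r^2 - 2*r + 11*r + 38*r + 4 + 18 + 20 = 98*d^2 - 140*d - 8*r^3 + r^2*(42*d - 18) + r*(-49*d^2 - 14*d + 47) + 42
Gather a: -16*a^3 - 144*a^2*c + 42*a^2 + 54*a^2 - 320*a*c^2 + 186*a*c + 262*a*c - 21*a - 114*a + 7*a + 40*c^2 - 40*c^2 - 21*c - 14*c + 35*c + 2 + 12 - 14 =-16*a^3 + a^2*(96 - 144*c) + a*(-320*c^2 + 448*c - 128)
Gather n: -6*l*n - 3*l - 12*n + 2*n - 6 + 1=-3*l + n*(-6*l - 10) - 5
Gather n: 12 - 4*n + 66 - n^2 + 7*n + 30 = -n^2 + 3*n + 108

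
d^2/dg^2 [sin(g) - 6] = -sin(g)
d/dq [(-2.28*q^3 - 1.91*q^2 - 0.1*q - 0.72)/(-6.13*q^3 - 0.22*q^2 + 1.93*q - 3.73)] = (7.105427357601e-15*q^5 - 11.2067*q^4 - 10.0268*q^3 + 8.5641*q^2 + 13.9318*q + 1.7626)/(37.5769*q^6 + 2.6972*q^5 - 23.6134*q^4 + 44.8806*q^3 + 5.3661*q^2 - 14.3978*q + 13.9129)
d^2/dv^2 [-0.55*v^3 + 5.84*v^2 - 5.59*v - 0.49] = 11.68 - 3.3*v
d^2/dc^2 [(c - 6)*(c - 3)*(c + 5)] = 6*c - 8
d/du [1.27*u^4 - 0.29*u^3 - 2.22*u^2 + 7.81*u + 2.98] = 5.08*u^3 - 0.87*u^2 - 4.44*u + 7.81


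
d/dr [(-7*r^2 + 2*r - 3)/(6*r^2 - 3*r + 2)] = (9*r^2 + 8*r - 5)/(36*r^4 - 36*r^3 + 33*r^2 - 12*r + 4)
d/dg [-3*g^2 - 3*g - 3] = -6*g - 3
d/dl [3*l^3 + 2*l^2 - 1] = l*(9*l + 4)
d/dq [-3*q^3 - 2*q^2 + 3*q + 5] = -9*q^2 - 4*q + 3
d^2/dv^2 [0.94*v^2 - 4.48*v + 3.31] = 1.88000000000000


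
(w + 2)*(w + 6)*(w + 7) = w^3 + 15*w^2 + 68*w + 84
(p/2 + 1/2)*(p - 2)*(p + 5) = p^3/2 + 2*p^2 - 7*p/2 - 5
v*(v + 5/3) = v^2 + 5*v/3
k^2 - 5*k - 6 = (k - 6)*(k + 1)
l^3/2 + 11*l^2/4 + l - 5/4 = (l/2 + 1/2)*(l - 1/2)*(l + 5)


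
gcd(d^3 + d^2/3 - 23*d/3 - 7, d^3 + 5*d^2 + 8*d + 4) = d + 1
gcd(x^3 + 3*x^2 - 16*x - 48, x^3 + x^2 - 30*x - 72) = x^2 + 7*x + 12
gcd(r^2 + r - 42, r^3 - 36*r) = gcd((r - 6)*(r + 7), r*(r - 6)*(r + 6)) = r - 6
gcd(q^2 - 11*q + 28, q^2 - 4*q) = q - 4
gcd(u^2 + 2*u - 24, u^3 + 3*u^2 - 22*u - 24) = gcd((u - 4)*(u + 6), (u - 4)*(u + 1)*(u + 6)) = u^2 + 2*u - 24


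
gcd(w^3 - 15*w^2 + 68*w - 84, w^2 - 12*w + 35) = w - 7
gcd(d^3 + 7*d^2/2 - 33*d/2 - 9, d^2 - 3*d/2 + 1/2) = 1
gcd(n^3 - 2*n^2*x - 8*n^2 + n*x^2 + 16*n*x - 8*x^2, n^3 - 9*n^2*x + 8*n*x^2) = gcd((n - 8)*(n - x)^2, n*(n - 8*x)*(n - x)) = -n + x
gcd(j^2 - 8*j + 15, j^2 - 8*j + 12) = 1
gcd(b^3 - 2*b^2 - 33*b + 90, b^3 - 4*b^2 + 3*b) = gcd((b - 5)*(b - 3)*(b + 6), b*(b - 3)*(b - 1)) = b - 3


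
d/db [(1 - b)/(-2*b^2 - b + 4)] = (2*b^2 + b - (b - 1)*(4*b + 1) - 4)/(2*b^2 + b - 4)^2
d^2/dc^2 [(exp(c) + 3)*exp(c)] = (4*exp(c) + 3)*exp(c)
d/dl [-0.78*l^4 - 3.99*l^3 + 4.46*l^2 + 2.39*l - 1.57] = -3.12*l^3 - 11.97*l^2 + 8.92*l + 2.39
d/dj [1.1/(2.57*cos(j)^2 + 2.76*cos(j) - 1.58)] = (5.654*cos(j) + 3.036)*sin(j)/(2.57*cos(j)^2 + 2.76*cos(j) - 1.58)^2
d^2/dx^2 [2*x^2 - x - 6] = 4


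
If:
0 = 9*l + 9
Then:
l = -1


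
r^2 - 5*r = r*(r - 5)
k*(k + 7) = k^2 + 7*k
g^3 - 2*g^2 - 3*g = g*(g - 3)*(g + 1)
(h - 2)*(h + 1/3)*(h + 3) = h^3 + 4*h^2/3 - 17*h/3 - 2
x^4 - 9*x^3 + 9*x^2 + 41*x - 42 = (x - 7)*(x - 3)*(x - 1)*(x + 2)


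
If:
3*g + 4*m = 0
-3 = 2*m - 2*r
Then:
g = 2 - 4*r/3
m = r - 3/2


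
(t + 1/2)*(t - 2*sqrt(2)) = t^2 - 2*sqrt(2)*t + t/2 - sqrt(2)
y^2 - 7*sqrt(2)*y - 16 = (y - 8*sqrt(2))*(y + sqrt(2))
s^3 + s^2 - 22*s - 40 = (s - 5)*(s + 2)*(s + 4)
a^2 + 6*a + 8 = (a + 2)*(a + 4)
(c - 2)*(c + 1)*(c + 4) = c^3 + 3*c^2 - 6*c - 8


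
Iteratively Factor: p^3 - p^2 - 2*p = (p)*(p^2 - p - 2) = p*(p - 2)*(p + 1)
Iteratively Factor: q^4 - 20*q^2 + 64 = (q + 2)*(q^3 - 2*q^2 - 16*q + 32) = (q - 2)*(q + 2)*(q^2 - 16) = (q - 4)*(q - 2)*(q + 2)*(q + 4)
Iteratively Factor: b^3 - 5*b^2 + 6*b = (b - 2)*(b^2 - 3*b) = (b - 3)*(b - 2)*(b)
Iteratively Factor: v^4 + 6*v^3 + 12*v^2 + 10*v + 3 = (v + 1)*(v^3 + 5*v^2 + 7*v + 3) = (v + 1)^2*(v^2 + 4*v + 3) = (v + 1)^2*(v + 3)*(v + 1)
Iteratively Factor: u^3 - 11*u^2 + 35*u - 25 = (u - 5)*(u^2 - 6*u + 5) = (u - 5)^2*(u - 1)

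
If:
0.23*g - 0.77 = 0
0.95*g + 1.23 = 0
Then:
No Solution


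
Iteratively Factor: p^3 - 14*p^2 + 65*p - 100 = (p - 5)*(p^2 - 9*p + 20) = (p - 5)^2*(p - 4)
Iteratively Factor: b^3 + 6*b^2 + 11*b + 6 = (b + 2)*(b^2 + 4*b + 3) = (b + 1)*(b + 2)*(b + 3)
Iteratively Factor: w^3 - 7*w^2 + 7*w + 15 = (w + 1)*(w^2 - 8*w + 15) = (w - 5)*(w + 1)*(w - 3)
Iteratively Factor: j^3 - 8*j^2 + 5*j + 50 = (j + 2)*(j^2 - 10*j + 25) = (j - 5)*(j + 2)*(j - 5)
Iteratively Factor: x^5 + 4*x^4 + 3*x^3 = (x + 1)*(x^4 + 3*x^3) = x*(x + 1)*(x^3 + 3*x^2) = x*(x + 1)*(x + 3)*(x^2) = x^2*(x + 1)*(x + 3)*(x)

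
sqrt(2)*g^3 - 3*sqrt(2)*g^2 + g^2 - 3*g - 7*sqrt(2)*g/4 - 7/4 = (g - 7/2)*(g + 1/2)*(sqrt(2)*g + 1)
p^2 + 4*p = p*(p + 4)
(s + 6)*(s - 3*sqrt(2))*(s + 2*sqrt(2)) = s^3 - sqrt(2)*s^2 + 6*s^2 - 12*s - 6*sqrt(2)*s - 72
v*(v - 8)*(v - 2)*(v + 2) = v^4 - 8*v^3 - 4*v^2 + 32*v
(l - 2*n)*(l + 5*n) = l^2 + 3*l*n - 10*n^2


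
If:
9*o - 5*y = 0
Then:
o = 5*y/9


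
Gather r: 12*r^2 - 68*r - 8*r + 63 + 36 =12*r^2 - 76*r + 99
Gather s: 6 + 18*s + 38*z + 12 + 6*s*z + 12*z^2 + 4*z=s*(6*z + 18) + 12*z^2 + 42*z + 18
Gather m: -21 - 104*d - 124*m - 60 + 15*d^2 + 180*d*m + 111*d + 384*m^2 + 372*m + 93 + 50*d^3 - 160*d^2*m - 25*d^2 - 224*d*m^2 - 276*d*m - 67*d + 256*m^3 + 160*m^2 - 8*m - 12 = 50*d^3 - 10*d^2 - 60*d + 256*m^3 + m^2*(544 - 224*d) + m*(-160*d^2 - 96*d + 240)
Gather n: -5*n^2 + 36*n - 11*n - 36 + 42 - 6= -5*n^2 + 25*n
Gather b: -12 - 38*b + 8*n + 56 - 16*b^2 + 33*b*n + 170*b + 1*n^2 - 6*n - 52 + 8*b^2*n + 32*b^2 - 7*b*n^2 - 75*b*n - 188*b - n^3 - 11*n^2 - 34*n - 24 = b^2*(8*n + 16) + b*(-7*n^2 - 42*n - 56) - n^3 - 10*n^2 - 32*n - 32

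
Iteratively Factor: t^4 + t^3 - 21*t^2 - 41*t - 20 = (t + 1)*(t^3 - 21*t - 20) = (t + 1)*(t + 4)*(t^2 - 4*t - 5) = (t - 5)*(t + 1)*(t + 4)*(t + 1)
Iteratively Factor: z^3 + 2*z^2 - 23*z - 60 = (z + 3)*(z^2 - z - 20) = (z - 5)*(z + 3)*(z + 4)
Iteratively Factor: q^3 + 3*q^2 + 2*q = (q)*(q^2 + 3*q + 2) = q*(q + 2)*(q + 1)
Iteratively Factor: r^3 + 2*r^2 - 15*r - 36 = (r - 4)*(r^2 + 6*r + 9) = (r - 4)*(r + 3)*(r + 3)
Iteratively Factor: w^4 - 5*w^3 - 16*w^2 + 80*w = (w - 4)*(w^3 - w^2 - 20*w) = w*(w - 4)*(w^2 - w - 20) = w*(w - 4)*(w + 4)*(w - 5)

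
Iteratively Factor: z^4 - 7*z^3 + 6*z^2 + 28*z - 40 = (z - 2)*(z^3 - 5*z^2 - 4*z + 20) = (z - 2)^2*(z^2 - 3*z - 10) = (z - 2)^2*(z + 2)*(z - 5)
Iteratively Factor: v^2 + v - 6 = (v - 2)*(v + 3)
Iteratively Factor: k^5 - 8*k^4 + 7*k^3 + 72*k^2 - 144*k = (k - 4)*(k^4 - 4*k^3 - 9*k^2 + 36*k) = (k - 4)^2*(k^3 - 9*k) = (k - 4)^2*(k + 3)*(k^2 - 3*k) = (k - 4)^2*(k - 3)*(k + 3)*(k)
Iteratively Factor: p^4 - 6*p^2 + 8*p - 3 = (p - 1)*(p^3 + p^2 - 5*p + 3) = (p - 1)^2*(p^2 + 2*p - 3) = (p - 1)^2*(p + 3)*(p - 1)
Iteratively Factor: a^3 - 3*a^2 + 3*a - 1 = (a - 1)*(a^2 - 2*a + 1) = (a - 1)^2*(a - 1)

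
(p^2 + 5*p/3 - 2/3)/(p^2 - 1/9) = 3*(p + 2)/(3*p + 1)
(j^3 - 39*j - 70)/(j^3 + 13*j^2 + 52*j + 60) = (j - 7)/(j + 6)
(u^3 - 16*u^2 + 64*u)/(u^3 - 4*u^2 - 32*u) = (u - 8)/(u + 4)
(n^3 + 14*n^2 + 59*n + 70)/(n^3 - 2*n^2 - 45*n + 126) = (n^2 + 7*n + 10)/(n^2 - 9*n + 18)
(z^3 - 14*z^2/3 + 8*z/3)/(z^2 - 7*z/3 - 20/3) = z*(3*z - 2)/(3*z + 5)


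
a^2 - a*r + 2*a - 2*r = (a + 2)*(a - r)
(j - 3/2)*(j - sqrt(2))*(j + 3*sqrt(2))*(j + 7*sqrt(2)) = j^4 - 3*j^3/2 + 9*sqrt(2)*j^3 - 27*sqrt(2)*j^2/2 + 22*j^2 - 42*sqrt(2)*j - 33*j + 63*sqrt(2)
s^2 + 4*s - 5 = (s - 1)*(s + 5)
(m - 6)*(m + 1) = m^2 - 5*m - 6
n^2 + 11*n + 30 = (n + 5)*(n + 6)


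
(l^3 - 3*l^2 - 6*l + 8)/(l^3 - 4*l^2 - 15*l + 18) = (l^2 - 2*l - 8)/(l^2 - 3*l - 18)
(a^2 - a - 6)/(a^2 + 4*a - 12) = (a^2 - a - 6)/(a^2 + 4*a - 12)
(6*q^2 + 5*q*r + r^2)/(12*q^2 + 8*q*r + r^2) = (3*q + r)/(6*q + r)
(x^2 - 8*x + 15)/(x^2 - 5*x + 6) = (x - 5)/(x - 2)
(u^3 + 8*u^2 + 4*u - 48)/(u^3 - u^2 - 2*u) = (u^2 + 10*u + 24)/(u*(u + 1))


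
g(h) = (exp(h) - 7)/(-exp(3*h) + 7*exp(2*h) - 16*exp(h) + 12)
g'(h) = (exp(h) - 7)*(3*exp(3*h) - 14*exp(2*h) + 16*exp(h))/(-exp(3*h) + 7*exp(2*h) - 16*exp(h) + 12)^2 + exp(h)/(-exp(3*h) + 7*exp(2*h) - 16*exp(h) + 12)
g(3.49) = -0.00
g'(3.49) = 0.00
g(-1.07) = -0.91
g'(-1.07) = -0.45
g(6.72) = -0.00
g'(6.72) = 0.00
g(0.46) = -22.11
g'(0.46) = -186.69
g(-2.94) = -0.62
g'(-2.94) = -0.04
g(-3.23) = -0.61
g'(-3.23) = -0.03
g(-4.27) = -0.59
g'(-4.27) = -0.01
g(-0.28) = -1.80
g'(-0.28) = -2.57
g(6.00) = 0.00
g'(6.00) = 0.00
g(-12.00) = -0.58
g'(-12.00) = 0.00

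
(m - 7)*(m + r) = m^2 + m*r - 7*m - 7*r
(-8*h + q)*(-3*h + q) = 24*h^2 - 11*h*q + q^2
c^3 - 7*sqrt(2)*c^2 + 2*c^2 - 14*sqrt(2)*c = c*(c + 2)*(c - 7*sqrt(2))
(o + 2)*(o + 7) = o^2 + 9*o + 14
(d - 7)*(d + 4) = d^2 - 3*d - 28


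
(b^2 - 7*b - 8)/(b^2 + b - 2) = (b^2 - 7*b - 8)/(b^2 + b - 2)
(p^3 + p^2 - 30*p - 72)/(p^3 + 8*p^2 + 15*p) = (p^2 - 2*p - 24)/(p*(p + 5))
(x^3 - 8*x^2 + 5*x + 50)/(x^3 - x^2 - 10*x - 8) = (x^2 - 10*x + 25)/(x^2 - 3*x - 4)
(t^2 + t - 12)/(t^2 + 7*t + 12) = (t - 3)/(t + 3)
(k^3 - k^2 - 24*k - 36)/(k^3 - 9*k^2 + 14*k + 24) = (k^2 + 5*k + 6)/(k^2 - 3*k - 4)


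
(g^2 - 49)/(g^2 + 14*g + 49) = (g - 7)/(g + 7)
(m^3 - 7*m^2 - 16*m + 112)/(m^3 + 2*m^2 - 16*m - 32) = (m - 7)/(m + 2)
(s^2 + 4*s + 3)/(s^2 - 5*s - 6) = (s + 3)/(s - 6)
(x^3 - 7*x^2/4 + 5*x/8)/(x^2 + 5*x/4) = (8*x^2 - 14*x + 5)/(2*(4*x + 5))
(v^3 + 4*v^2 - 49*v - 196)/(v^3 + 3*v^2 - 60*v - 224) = (v - 7)/(v - 8)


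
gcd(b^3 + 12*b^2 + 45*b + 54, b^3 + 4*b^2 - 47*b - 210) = b + 6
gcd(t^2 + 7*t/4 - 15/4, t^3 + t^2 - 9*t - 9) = t + 3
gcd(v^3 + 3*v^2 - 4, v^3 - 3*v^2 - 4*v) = 1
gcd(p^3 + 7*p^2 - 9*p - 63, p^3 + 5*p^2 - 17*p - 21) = p^2 + 4*p - 21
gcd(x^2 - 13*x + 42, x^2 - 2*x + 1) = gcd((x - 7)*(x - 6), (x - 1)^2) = 1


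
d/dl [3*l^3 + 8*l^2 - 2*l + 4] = 9*l^2 + 16*l - 2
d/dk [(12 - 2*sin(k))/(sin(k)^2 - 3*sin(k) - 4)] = 2*(sin(k)^2 - 12*sin(k) + 22)*cos(k)/((sin(k) - 4)^2*(sin(k) + 1)^2)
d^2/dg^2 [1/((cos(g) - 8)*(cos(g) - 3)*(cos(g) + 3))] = (-262*(1 - cos(g)^2)^2 + 12*sin(g)^6 + 3*cos(g)^6 + 88*cos(g)^5 + 304*cos(g)^3 - 2543*cos(g)^2 - 648*cos(g) + 1564)/((cos(g) - 8)^3*(cos(g) - 3)^3*(cos(g) + 3)^3)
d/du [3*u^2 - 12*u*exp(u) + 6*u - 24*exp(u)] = -12*u*exp(u) + 6*u - 36*exp(u) + 6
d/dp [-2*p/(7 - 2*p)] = -14/(2*p - 7)^2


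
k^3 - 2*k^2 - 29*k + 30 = (k - 6)*(k - 1)*(k + 5)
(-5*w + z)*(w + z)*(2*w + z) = -10*w^3 - 13*w^2*z - 2*w*z^2 + z^3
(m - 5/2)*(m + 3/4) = m^2 - 7*m/4 - 15/8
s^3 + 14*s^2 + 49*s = s*(s + 7)^2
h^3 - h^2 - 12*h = h*(h - 4)*(h + 3)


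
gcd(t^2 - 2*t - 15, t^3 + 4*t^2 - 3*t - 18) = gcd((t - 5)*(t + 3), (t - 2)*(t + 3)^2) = t + 3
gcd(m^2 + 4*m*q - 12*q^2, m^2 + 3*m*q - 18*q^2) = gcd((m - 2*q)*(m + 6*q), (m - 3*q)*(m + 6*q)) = m + 6*q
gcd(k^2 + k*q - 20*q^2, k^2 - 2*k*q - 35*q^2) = k + 5*q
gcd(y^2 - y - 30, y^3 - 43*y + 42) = y - 6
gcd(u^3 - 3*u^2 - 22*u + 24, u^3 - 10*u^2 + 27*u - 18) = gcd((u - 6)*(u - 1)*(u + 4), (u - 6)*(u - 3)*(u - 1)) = u^2 - 7*u + 6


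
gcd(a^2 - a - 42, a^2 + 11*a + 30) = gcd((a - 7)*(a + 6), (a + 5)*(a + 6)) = a + 6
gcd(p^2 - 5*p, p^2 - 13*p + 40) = p - 5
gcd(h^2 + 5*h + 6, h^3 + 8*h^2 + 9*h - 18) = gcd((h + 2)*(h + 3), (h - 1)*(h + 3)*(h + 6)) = h + 3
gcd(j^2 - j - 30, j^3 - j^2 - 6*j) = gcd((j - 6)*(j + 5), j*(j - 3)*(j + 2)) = 1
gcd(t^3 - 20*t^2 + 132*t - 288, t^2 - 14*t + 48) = t^2 - 14*t + 48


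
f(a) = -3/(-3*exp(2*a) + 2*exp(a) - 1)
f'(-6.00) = 0.01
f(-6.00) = 3.01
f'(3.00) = -0.00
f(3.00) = 0.00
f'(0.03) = -2.86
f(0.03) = 1.41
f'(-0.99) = -0.57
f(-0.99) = 4.47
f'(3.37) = -0.00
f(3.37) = 0.00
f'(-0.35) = -4.04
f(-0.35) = 2.78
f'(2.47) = -0.02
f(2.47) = 0.01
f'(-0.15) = -3.63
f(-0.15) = 2.00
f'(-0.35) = -4.04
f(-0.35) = 2.78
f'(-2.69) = 0.42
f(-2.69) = 3.42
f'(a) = -3*(6*exp(2*a) - 2*exp(a))/(-3*exp(2*a) + 2*exp(a) - 1)^2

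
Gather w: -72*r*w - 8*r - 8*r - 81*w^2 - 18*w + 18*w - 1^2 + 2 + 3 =-72*r*w - 16*r - 81*w^2 + 4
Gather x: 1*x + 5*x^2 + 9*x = 5*x^2 + 10*x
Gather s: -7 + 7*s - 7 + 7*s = 14*s - 14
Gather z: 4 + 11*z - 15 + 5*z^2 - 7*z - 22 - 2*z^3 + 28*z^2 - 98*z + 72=-2*z^3 + 33*z^2 - 94*z + 39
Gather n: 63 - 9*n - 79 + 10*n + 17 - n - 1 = 0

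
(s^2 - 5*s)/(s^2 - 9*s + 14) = s*(s - 5)/(s^2 - 9*s + 14)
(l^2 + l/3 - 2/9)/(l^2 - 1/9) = (3*l + 2)/(3*l + 1)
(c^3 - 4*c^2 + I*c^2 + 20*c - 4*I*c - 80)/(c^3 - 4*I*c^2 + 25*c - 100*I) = (c - 4)/(c - 5*I)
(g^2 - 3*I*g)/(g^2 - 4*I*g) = (g - 3*I)/(g - 4*I)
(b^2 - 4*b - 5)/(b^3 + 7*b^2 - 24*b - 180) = (b + 1)/(b^2 + 12*b + 36)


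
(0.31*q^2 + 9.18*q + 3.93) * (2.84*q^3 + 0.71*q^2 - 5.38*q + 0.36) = 0.8804*q^5 + 26.2913*q^4 + 16.0112*q^3 - 46.4865*q^2 - 17.8386*q + 1.4148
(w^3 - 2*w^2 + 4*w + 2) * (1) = w^3 - 2*w^2 + 4*w + 2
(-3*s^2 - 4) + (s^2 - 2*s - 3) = -2*s^2 - 2*s - 7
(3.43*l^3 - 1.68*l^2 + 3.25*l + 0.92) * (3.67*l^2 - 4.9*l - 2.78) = 12.5881*l^5 - 22.9726*l^4 + 10.6241*l^3 - 7.8782*l^2 - 13.543*l - 2.5576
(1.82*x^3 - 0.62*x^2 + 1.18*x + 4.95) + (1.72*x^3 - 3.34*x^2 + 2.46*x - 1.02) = 3.54*x^3 - 3.96*x^2 + 3.64*x + 3.93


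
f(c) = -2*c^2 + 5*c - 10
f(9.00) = -127.00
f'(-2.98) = 16.92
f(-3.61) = -54.11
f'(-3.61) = 19.44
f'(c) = 5 - 4*c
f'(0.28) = 3.88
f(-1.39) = -20.81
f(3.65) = -18.40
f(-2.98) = -42.66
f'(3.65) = -9.60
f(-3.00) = -43.00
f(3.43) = -16.38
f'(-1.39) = 10.56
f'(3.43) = -8.72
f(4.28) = -25.24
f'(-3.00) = 17.00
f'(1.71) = -1.84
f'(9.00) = -31.00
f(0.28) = -8.76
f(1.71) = -7.30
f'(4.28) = -12.12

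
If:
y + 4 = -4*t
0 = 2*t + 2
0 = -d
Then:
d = 0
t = -1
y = 0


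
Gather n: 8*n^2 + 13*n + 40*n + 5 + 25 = 8*n^2 + 53*n + 30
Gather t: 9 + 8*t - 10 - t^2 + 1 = -t^2 + 8*t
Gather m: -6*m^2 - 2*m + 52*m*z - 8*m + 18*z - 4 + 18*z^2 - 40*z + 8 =-6*m^2 + m*(52*z - 10) + 18*z^2 - 22*z + 4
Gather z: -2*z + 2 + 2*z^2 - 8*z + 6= 2*z^2 - 10*z + 8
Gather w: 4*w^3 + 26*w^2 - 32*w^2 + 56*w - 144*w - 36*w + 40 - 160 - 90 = 4*w^3 - 6*w^2 - 124*w - 210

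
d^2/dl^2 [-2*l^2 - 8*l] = -4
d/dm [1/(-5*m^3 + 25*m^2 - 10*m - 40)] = (3*m^2 - 10*m + 2)/(5*(m^3 - 5*m^2 + 2*m + 8)^2)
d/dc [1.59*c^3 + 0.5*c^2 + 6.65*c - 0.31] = 4.77*c^2 + 1.0*c + 6.65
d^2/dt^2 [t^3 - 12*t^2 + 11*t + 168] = 6*t - 24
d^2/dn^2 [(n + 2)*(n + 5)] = 2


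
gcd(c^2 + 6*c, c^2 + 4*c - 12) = c + 6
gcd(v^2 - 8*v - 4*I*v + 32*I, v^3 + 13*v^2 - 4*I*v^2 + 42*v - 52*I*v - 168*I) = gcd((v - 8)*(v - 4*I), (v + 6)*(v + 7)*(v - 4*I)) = v - 4*I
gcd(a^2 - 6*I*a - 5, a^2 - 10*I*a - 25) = a - 5*I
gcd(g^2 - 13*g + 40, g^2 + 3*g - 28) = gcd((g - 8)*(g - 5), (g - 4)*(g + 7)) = 1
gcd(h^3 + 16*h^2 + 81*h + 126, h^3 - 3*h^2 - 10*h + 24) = h + 3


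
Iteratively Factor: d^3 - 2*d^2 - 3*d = (d)*(d^2 - 2*d - 3) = d*(d - 3)*(d + 1)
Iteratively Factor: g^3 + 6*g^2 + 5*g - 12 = (g + 4)*(g^2 + 2*g - 3) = (g + 3)*(g + 4)*(g - 1)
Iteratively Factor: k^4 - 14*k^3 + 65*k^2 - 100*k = (k - 4)*(k^3 - 10*k^2 + 25*k) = (k - 5)*(k - 4)*(k^2 - 5*k) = (k - 5)^2*(k - 4)*(k)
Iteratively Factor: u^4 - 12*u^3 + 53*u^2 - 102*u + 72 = (u - 4)*(u^3 - 8*u^2 + 21*u - 18) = (u - 4)*(u - 2)*(u^2 - 6*u + 9) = (u - 4)*(u - 3)*(u - 2)*(u - 3)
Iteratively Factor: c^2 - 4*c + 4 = (c - 2)*(c - 2)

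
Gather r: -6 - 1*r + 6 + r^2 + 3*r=r^2 + 2*r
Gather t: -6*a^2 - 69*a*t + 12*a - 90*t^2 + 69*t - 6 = -6*a^2 + 12*a - 90*t^2 + t*(69 - 69*a) - 6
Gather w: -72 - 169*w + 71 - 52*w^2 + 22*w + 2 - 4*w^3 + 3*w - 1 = -4*w^3 - 52*w^2 - 144*w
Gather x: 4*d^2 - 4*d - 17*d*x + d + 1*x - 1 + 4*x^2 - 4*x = 4*d^2 - 3*d + 4*x^2 + x*(-17*d - 3) - 1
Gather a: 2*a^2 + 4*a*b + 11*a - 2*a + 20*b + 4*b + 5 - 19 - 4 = 2*a^2 + a*(4*b + 9) + 24*b - 18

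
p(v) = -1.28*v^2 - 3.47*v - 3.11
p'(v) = -2.56*v - 3.47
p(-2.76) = -3.28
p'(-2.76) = 3.60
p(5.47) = -60.39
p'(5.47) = -17.47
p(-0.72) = -1.28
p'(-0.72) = -1.63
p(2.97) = -24.71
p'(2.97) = -11.07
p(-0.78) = -1.18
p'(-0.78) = -1.47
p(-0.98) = -0.94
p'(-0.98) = -0.96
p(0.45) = -4.93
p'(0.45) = -4.62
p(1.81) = -13.58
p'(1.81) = -8.10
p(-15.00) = -239.06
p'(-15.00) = 34.93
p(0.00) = -3.11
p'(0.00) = -3.47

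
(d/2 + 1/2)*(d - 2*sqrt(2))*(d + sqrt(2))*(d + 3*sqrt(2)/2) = d^4/2 + sqrt(2)*d^3/4 + d^3/2 - 7*d^2/2 + sqrt(2)*d^2/4 - 3*sqrt(2)*d - 7*d/2 - 3*sqrt(2)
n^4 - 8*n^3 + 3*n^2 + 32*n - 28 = (n - 7)*(n - 2)*(n - 1)*(n + 2)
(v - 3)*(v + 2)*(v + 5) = v^3 + 4*v^2 - 11*v - 30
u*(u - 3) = u^2 - 3*u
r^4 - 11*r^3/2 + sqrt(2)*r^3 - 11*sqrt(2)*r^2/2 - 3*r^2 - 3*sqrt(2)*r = r*(r - 6)*(r + 1/2)*(r + sqrt(2))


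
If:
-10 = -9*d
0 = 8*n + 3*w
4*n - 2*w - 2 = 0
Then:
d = 10/9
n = 3/14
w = -4/7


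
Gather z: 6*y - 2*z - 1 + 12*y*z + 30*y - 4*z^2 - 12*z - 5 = 36*y - 4*z^2 + z*(12*y - 14) - 6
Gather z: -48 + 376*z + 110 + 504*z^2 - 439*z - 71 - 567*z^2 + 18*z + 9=-63*z^2 - 45*z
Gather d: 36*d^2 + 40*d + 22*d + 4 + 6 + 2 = 36*d^2 + 62*d + 12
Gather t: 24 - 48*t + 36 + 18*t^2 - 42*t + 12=18*t^2 - 90*t + 72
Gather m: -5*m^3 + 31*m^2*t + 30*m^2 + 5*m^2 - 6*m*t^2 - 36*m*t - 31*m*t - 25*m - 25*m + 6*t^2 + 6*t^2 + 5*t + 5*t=-5*m^3 + m^2*(31*t + 35) + m*(-6*t^2 - 67*t - 50) + 12*t^2 + 10*t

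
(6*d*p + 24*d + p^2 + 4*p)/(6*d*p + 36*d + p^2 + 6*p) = (p + 4)/(p + 6)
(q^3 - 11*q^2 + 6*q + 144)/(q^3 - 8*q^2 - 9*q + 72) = (q - 6)/(q - 3)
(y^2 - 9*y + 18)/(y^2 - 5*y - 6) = (y - 3)/(y + 1)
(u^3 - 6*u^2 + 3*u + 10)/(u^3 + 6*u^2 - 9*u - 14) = (u - 5)/(u + 7)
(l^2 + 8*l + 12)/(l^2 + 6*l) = (l + 2)/l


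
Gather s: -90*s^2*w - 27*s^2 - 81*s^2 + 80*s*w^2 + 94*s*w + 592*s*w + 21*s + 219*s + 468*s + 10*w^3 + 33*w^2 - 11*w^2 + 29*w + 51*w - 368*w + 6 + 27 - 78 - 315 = s^2*(-90*w - 108) + s*(80*w^2 + 686*w + 708) + 10*w^3 + 22*w^2 - 288*w - 360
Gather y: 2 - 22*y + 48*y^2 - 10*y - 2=48*y^2 - 32*y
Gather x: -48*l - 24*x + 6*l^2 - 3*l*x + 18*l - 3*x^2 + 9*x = 6*l^2 - 30*l - 3*x^2 + x*(-3*l - 15)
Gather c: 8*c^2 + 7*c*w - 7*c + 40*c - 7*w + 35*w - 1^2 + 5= 8*c^2 + c*(7*w + 33) + 28*w + 4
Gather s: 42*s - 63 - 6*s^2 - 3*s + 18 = -6*s^2 + 39*s - 45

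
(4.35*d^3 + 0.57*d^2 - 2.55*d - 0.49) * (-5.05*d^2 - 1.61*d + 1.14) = -21.9675*d^5 - 9.882*d^4 + 16.9188*d^3 + 7.2298*d^2 - 2.1181*d - 0.5586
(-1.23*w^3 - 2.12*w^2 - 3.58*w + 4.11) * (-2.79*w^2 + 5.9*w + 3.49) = 3.4317*w^5 - 1.3422*w^4 - 6.8125*w^3 - 39.9877*w^2 + 11.7548*w + 14.3439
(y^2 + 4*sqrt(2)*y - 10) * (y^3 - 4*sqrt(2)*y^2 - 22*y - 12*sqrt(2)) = y^5 - 64*y^3 - 60*sqrt(2)*y^2 + 124*y + 120*sqrt(2)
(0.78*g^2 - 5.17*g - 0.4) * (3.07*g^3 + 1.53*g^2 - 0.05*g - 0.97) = 2.3946*g^5 - 14.6785*g^4 - 9.1771*g^3 - 1.1101*g^2 + 5.0349*g + 0.388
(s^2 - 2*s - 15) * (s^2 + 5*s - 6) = s^4 + 3*s^3 - 31*s^2 - 63*s + 90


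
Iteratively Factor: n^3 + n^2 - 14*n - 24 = (n + 2)*(n^2 - n - 12) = (n + 2)*(n + 3)*(n - 4)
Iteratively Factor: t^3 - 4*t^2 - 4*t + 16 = (t - 2)*(t^2 - 2*t - 8) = (t - 2)*(t + 2)*(t - 4)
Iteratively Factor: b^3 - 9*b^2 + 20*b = (b - 5)*(b^2 - 4*b) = (b - 5)*(b - 4)*(b)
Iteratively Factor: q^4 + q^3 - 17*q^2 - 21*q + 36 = (q + 3)*(q^3 - 2*q^2 - 11*q + 12) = (q - 1)*(q + 3)*(q^2 - q - 12) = (q - 4)*(q - 1)*(q + 3)*(q + 3)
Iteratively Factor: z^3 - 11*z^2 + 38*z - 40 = (z - 4)*(z^2 - 7*z + 10) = (z - 5)*(z - 4)*(z - 2)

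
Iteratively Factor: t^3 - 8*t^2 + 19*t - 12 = (t - 1)*(t^2 - 7*t + 12) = (t - 4)*(t - 1)*(t - 3)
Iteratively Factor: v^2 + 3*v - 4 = (v + 4)*(v - 1)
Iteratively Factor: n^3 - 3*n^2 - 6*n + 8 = (n - 1)*(n^2 - 2*n - 8) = (n - 4)*(n - 1)*(n + 2)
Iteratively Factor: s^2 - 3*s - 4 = (s + 1)*(s - 4)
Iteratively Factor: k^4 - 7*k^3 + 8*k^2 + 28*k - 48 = (k + 2)*(k^3 - 9*k^2 + 26*k - 24) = (k - 2)*(k + 2)*(k^2 - 7*k + 12) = (k - 3)*(k - 2)*(k + 2)*(k - 4)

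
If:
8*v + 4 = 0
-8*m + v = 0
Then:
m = -1/16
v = -1/2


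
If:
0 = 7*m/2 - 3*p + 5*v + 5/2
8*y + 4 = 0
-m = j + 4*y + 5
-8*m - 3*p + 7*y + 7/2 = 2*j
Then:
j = 10*v/19 - 64/19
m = 7/19 - 10*v/19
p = 20*v/19 + 24/19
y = -1/2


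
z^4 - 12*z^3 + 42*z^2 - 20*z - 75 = (z - 5)^2*(z - 3)*(z + 1)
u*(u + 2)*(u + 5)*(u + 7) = u^4 + 14*u^3 + 59*u^2 + 70*u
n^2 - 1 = (n - 1)*(n + 1)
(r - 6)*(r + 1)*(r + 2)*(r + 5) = r^4 + 2*r^3 - 31*r^2 - 92*r - 60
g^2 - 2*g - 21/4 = (g - 7/2)*(g + 3/2)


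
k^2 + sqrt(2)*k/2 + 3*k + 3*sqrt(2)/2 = (k + 3)*(k + sqrt(2)/2)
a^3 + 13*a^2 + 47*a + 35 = (a + 1)*(a + 5)*(a + 7)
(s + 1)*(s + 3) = s^2 + 4*s + 3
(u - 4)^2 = u^2 - 8*u + 16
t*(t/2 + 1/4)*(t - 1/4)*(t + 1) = t^4/2 + 5*t^3/8 + t^2/16 - t/16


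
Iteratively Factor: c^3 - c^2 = (c)*(c^2 - c) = c*(c - 1)*(c)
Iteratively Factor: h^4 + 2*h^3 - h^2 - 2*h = (h + 2)*(h^3 - h) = (h + 1)*(h + 2)*(h^2 - h) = h*(h + 1)*(h + 2)*(h - 1)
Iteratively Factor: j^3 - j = (j + 1)*(j^2 - j) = j*(j + 1)*(j - 1)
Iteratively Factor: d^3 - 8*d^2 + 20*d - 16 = (d - 2)*(d^2 - 6*d + 8) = (d - 2)^2*(d - 4)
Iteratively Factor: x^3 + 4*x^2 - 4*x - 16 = (x + 4)*(x^2 - 4) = (x + 2)*(x + 4)*(x - 2)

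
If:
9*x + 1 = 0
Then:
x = -1/9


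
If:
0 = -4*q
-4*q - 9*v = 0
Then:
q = 0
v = 0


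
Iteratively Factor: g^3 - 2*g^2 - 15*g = (g - 5)*(g^2 + 3*g) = g*(g - 5)*(g + 3)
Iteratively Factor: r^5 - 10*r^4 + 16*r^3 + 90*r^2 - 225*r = (r - 5)*(r^4 - 5*r^3 - 9*r^2 + 45*r) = (r - 5)*(r - 3)*(r^3 - 2*r^2 - 15*r) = (r - 5)^2*(r - 3)*(r^2 + 3*r) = r*(r - 5)^2*(r - 3)*(r + 3)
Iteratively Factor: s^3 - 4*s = (s)*(s^2 - 4) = s*(s + 2)*(s - 2)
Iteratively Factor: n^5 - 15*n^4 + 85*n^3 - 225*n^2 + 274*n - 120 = (n - 3)*(n^4 - 12*n^3 + 49*n^2 - 78*n + 40) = (n - 4)*(n - 3)*(n^3 - 8*n^2 + 17*n - 10) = (n - 4)*(n - 3)*(n - 2)*(n^2 - 6*n + 5) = (n - 5)*(n - 4)*(n - 3)*(n - 2)*(n - 1)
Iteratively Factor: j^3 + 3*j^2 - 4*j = (j)*(j^2 + 3*j - 4) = j*(j - 1)*(j + 4)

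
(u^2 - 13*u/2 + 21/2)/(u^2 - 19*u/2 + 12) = (2*u^2 - 13*u + 21)/(2*u^2 - 19*u + 24)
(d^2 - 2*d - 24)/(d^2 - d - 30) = (d + 4)/(d + 5)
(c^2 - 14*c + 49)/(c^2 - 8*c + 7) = (c - 7)/(c - 1)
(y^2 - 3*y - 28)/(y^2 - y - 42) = (y + 4)/(y + 6)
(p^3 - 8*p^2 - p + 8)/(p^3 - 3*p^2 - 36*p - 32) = (p - 1)/(p + 4)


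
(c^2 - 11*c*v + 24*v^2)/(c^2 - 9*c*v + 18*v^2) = (-c + 8*v)/(-c + 6*v)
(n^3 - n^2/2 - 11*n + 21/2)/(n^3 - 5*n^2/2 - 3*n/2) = (2*n^2 + 5*n - 7)/(n*(2*n + 1))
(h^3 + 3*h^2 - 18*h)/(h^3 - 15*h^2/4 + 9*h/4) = 4*(h + 6)/(4*h - 3)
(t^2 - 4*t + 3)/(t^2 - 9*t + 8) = (t - 3)/(t - 8)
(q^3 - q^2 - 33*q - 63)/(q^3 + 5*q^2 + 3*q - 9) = (q - 7)/(q - 1)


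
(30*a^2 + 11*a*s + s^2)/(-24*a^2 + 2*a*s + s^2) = (5*a + s)/(-4*a + s)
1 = 1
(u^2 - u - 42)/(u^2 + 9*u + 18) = (u - 7)/(u + 3)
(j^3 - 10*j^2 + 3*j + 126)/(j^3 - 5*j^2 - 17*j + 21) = (j - 6)/(j - 1)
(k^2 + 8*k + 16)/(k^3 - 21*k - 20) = (k + 4)/(k^2 - 4*k - 5)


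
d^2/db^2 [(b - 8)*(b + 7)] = 2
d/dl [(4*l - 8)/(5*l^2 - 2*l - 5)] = 4*(-5*l^2 + 20*l - 9)/(25*l^4 - 20*l^3 - 46*l^2 + 20*l + 25)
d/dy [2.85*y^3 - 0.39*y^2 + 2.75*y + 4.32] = 8.55*y^2 - 0.78*y + 2.75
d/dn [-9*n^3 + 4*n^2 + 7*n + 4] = -27*n^2 + 8*n + 7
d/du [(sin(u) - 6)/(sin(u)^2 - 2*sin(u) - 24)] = -cos(u)/(sin(u) + 4)^2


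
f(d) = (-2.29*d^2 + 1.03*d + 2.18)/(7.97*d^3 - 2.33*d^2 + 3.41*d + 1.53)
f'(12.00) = 0.00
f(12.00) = -0.02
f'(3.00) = 0.01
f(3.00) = -0.07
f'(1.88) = -0.03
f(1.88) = -0.08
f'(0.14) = -1.67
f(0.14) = 1.15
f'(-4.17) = 0.01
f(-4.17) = 0.07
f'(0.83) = -0.82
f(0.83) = 0.20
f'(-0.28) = -227.69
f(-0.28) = 7.87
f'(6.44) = 0.01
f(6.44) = -0.04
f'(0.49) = -1.48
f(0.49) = 0.60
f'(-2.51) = 0.03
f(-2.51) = 0.10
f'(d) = (1.03 - 4.58*d)/(7.97*d^3 - 2.33*d^2 + 3.41*d + 1.53) + (-23.91*d^2 + 4.66*d - 3.41)*(-2.29*d^2 + 1.03*d + 2.18)/(7.97*d^3 - 2.33*d^2 + 3.41*d + 1.53)^2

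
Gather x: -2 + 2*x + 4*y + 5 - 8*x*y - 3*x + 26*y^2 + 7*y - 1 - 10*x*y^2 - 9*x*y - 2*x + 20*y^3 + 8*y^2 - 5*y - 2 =x*(-10*y^2 - 17*y - 3) + 20*y^3 + 34*y^2 + 6*y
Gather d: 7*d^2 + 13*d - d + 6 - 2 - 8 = 7*d^2 + 12*d - 4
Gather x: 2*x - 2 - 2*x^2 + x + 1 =-2*x^2 + 3*x - 1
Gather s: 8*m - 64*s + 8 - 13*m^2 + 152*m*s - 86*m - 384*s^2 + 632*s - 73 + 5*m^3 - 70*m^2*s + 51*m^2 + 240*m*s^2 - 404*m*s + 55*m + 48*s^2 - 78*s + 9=5*m^3 + 38*m^2 - 23*m + s^2*(240*m - 336) + s*(-70*m^2 - 252*m + 490) - 56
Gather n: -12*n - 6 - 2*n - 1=-14*n - 7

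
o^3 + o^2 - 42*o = o*(o - 6)*(o + 7)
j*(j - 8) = j^2 - 8*j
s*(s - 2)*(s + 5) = s^3 + 3*s^2 - 10*s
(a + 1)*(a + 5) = a^2 + 6*a + 5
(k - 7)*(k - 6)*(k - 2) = k^3 - 15*k^2 + 68*k - 84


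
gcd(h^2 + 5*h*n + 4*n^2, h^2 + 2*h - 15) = 1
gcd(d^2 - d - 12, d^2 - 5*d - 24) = d + 3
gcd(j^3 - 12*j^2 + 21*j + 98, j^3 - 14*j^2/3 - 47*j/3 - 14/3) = j^2 - 5*j - 14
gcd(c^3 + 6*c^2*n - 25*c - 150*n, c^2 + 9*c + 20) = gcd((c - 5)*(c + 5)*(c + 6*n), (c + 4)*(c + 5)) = c + 5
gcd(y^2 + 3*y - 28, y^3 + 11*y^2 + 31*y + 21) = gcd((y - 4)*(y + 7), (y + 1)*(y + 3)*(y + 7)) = y + 7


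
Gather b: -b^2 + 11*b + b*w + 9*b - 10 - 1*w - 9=-b^2 + b*(w + 20) - w - 19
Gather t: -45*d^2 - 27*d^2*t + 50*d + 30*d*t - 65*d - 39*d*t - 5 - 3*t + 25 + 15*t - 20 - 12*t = -45*d^2 - 15*d + t*(-27*d^2 - 9*d)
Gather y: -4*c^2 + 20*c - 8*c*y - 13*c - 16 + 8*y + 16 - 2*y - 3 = -4*c^2 + 7*c + y*(6 - 8*c) - 3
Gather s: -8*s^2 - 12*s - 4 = -8*s^2 - 12*s - 4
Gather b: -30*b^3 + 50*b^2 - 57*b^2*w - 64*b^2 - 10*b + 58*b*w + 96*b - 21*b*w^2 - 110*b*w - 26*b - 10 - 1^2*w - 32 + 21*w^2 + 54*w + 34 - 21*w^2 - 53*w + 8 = -30*b^3 + b^2*(-57*w - 14) + b*(-21*w^2 - 52*w + 60)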